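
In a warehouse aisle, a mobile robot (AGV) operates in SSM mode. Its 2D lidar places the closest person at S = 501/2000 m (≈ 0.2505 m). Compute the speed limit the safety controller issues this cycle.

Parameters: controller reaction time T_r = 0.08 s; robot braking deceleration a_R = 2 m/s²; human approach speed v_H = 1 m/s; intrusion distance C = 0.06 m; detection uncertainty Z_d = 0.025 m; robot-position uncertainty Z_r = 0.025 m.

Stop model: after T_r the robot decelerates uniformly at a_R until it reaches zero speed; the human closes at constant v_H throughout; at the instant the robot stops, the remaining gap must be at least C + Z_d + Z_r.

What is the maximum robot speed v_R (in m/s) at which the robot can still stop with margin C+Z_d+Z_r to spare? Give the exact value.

at the boundary: (1/4)·v² + (29/50)·v + (-121/2000) = 0
  disc = (29/50)² − 4·(1/4)·(-121/2000) = 3969/10000 ; √disc = 63/100
  v_R = (−(29/50) + 63/100) / (2·(1/4)) = 1/10 m/s
check:
braking lasts T_s = (1/10)/2 = 0.0500 s
robot covers v_R·T_r = 0.1000·0.0800 = 0.0080 m before braking
braking distance = 0.1000²/(2·2.0000) = 0.0025 m
person approaches 1.0000·(0.0800+0.0500) = 0.1300 m
margins: 0.0600+0.0250+0.0250 = 0.1100 m
sum ≈ 0.0080+0.0025+0.1300+0.1100 ≈ 0.2505 m = S ✓

v_R_max = 1/10 m/s = 0.1000 m/s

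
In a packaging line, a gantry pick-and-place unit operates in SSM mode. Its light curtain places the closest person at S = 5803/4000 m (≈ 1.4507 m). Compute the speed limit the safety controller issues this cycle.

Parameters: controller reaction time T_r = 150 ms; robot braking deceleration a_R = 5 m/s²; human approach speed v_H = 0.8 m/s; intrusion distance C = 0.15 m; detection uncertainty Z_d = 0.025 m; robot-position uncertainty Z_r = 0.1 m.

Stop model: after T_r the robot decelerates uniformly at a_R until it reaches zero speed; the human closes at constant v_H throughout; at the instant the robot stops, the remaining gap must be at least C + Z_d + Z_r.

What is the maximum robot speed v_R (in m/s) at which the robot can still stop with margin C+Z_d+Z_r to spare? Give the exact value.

at the boundary: (1/10)·v² + (31/100)·v + (-4223/4000) = 0
  disc = (31/100)² − 4·(1/10)·(-4223/4000) = 324/625 ; √disc = 18/25
  v_R = (−(31/100) + 18/25) / (2·(1/10)) = 41/20 m/s
check:
T_s = v_R/a_R = (41/20)/5 = 0.4100 s
robot in T_r: 2.0500·0.1500 = 0.3075 m
braking distance = 2.0500²/(2·5.0000) = 0.4203 m
human over T_r+T_s: 0.8000·(0.1500+0.4100) = 0.4480 m
margins: 0.1500+0.0250+0.1000 = 0.2750 m
sum ≈ 0.3075+0.4203+0.4480+0.2750 ≈ 1.4507 m = S ✓

v_R_max = 41/20 m/s = 2.0500 m/s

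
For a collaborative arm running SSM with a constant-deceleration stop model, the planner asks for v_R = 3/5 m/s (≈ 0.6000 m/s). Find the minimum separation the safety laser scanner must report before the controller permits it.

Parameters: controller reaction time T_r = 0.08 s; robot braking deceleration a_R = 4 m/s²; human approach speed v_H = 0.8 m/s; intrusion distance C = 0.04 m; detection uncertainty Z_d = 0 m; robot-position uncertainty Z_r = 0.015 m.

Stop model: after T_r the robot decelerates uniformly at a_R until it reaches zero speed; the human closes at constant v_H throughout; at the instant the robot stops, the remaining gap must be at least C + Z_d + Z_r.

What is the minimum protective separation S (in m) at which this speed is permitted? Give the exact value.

stop time T_s = (3/5)/4 = 0.1500 s
robot covers v_R·T_r = 0.6000·0.0800 = 0.0480 m before braking
robot covers 0.6000·0.1500 − ½·4.0000·0.1500² = 0.0450 m while stopping
person approaches 0.8000·(0.0800+0.1500) = 0.1840 m
margins: 0.0400+0.0000+0.0150 = 0.0550 m
S_min ≈ 0.0480+0.0450+0.1840+0.0550  ⇒  S_min = 83/250 m

S_min = 83/250 m = 0.3320 m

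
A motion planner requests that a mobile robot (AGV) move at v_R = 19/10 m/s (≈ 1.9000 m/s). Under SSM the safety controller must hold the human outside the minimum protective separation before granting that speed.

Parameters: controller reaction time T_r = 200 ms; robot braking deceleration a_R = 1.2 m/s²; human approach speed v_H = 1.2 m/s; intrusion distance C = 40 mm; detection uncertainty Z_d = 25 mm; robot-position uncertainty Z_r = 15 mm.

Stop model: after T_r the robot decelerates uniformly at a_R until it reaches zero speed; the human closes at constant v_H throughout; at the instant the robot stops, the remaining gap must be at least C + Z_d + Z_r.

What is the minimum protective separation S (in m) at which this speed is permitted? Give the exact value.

stop time T_s = (19/10)/(6/5) = 1.5833 s
reaction-phase robot travel = 1.9000·0.2000 = 0.3800 m
robot covers 1.9000·1.5833 − ½·1.2000·1.5833² = 1.5042 m while stopping
human closes 1.2000·1.7833 = 2.1400 m
residual clearance needed = 0.0400+0.0250+0.0150 = 0.0800 m
S_min ≈ 0.3800+1.5042+2.1400+0.0800  ⇒  S_min = 197/48 m

S_min = 197/48 m = 4.1042 m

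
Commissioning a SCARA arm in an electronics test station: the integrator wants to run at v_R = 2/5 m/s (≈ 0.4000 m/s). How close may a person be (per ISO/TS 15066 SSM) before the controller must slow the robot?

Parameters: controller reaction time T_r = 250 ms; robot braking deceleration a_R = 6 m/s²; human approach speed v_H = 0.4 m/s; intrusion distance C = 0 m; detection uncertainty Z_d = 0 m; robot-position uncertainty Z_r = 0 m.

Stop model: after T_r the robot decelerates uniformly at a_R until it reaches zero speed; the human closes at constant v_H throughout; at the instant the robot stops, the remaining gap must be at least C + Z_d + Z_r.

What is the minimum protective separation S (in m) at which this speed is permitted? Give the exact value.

S_min = 6/25 m = 0.2400 m

stop time T_s = (2/5)/6 = 0.0667 s
robot covers v_R·T_r = 0.4000·0.2500 = 0.1000 m before braking
robot covers 0.4000·0.0667 − ½·6.0000·0.0667² = 0.0133 m while stopping
human over T_r+T_s: 0.4000·(0.2500+0.0667) = 0.1267 m
residual clearance needed = 0.0000+0.0000+0.0000 = 0.0000 m
S_min ≈ 0.1000+0.0133+0.1267+0.0000  ⇒  S_min = 6/25 m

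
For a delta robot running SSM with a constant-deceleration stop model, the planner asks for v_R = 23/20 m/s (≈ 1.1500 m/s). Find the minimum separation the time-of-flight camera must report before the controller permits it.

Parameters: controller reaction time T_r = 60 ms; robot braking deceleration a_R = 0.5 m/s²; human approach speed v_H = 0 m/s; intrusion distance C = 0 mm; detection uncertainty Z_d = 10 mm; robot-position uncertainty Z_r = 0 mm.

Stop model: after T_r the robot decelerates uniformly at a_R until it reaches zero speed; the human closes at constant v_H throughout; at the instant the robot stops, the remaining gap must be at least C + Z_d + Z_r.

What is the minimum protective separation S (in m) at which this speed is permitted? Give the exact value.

stop time T_s = (23/20)/(1/2) = 2.3000 s
robot in T_r: 1.1500·0.0600 = 0.0690 m
robot under decel: 1.1500²/(2·0.5000) = 1.3225 m
human over T_r+T_s: 0.0000·(0.0600+2.3000) = 0.0000 m
margins: 0.0000+0.0100+0.0000 = 0.0100 m
S_min ≈ 0.0690+1.3225+0.0000+0.0100  ⇒  S_min = 2803/2000 m

S_min = 2803/2000 m = 1.4015 m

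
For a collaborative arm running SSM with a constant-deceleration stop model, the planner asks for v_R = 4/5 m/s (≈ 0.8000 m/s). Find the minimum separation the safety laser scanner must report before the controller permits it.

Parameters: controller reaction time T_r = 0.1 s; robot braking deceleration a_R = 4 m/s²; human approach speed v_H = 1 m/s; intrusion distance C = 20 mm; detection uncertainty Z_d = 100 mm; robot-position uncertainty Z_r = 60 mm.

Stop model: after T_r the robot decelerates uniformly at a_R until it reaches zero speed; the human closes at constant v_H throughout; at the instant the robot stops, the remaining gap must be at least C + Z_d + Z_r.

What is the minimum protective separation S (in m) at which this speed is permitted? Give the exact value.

stop time T_s = (4/5)/4 = 0.2000 s
robot in T_r: 0.8000·0.1000 = 0.0800 m
braking distance = 0.8000²/(2·4.0000) = 0.0800 m
human closes 1.0000·0.3000 = 0.3000 m
residual clearance needed = 0.0200+0.1000+0.0600 = 0.1800 m
S_min ≈ 0.0800+0.0800+0.3000+0.1800  ⇒  S_min = 16/25 m

S_min = 16/25 m = 0.6400 m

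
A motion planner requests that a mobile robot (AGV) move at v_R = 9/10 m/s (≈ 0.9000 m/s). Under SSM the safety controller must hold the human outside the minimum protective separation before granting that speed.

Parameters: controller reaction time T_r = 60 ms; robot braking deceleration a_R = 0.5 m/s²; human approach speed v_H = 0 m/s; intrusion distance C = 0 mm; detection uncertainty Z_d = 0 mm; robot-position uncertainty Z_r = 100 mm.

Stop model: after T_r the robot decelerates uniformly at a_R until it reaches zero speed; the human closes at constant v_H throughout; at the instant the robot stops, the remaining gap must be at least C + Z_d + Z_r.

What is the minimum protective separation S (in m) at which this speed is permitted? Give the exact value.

braking lasts T_s = (9/10)/(1/2) = 1.8000 s
robot in T_r: 0.9000·0.0600 = 0.0540 m
robot under decel: 0.9000²/(2·0.5000) = 0.8100 m
person approaches 0.0000·(0.0600+1.8000) = 0.0000 m
residual clearance needed = 0.0000+0.0000+0.1000 = 0.1000 m
S_min ≈ 0.0540+0.8100+0.0000+0.1000  ⇒  S_min = 241/250 m

S_min = 241/250 m = 0.9640 m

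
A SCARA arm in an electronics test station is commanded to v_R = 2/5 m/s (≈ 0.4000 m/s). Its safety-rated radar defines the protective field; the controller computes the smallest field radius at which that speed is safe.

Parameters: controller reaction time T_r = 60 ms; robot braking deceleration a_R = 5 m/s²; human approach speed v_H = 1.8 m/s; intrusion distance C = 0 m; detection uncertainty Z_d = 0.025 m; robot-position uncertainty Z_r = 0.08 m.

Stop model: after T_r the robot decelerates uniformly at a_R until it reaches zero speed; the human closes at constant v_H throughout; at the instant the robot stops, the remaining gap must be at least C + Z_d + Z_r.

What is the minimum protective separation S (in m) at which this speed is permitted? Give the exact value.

S_min = 397/1000 m = 0.3970 m

T_s = v_R/a_R = (2/5)/5 = 0.0800 s
reaction-phase robot travel = 0.4000·0.0600 = 0.0240 m
braking distance = 0.4000²/(2·5.0000) = 0.0160 m
person approaches 1.8000·(0.0600+0.0800) = 0.2520 m
margins: 0.0000+0.0250+0.0800 = 0.1050 m
S_min ≈ 0.0240+0.0160+0.2520+0.1050  ⇒  S_min = 397/1000 m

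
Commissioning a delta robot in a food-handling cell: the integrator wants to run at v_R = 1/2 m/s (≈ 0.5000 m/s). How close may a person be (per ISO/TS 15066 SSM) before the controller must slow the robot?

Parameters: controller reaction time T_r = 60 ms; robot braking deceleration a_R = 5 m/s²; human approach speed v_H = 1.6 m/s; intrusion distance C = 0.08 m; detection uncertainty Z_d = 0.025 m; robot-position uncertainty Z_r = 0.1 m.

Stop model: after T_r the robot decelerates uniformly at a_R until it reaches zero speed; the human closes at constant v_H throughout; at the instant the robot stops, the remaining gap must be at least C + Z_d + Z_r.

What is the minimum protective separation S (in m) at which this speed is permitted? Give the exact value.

S_min = 129/250 m = 0.5160 m

stop time T_s = (1/2)/5 = 0.1000 s
robot covers v_R·T_r = 0.5000·0.0600 = 0.0300 m before braking
braking distance = 0.5000²/(2·5.0000) = 0.0250 m
person approaches 1.6000·(0.0600+0.1000) = 0.2560 m
C+Z_d+Z_r = 0.0800+0.0250+0.1000 = 0.2050 m
S_min ≈ 0.0300+0.0250+0.2560+0.2050  ⇒  S_min = 129/250 m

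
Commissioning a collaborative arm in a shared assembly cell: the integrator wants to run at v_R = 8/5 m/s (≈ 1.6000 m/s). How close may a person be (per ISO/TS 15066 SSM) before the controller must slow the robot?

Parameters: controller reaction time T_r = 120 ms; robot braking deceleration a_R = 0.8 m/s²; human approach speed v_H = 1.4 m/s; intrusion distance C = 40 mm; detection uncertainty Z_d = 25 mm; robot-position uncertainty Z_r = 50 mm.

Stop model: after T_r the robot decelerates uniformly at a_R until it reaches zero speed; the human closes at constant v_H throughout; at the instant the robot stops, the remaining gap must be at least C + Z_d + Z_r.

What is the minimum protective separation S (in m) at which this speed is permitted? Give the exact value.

S_min = 39/8 m = 4.8750 m

braking lasts T_s = (8/5)/(4/5) = 2.0000 s
robot covers v_R·T_r = 1.6000·0.1200 = 0.1920 m before braking
robot covers 1.6000·2.0000 − ½·0.8000·2.0000² = 1.6000 m while stopping
person approaches 1.4000·(0.1200+2.0000) = 2.9680 m
C+Z_d+Z_r = 0.0400+0.0250+0.0500 = 0.1150 m
S_min ≈ 0.1920+1.6000+2.9680+0.1150  ⇒  S_min = 39/8 m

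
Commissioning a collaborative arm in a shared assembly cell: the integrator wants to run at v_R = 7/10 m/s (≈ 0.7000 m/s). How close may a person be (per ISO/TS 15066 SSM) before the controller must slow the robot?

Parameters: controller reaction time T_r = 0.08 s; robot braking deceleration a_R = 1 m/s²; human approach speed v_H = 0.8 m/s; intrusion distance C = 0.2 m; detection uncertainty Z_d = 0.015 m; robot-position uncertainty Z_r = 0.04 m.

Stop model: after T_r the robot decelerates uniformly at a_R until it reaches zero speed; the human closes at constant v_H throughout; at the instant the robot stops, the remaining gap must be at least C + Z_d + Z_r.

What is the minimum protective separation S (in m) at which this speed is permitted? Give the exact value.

S_min = 59/50 m = 1.1800 m

stop time T_s = (7/10)/1 = 0.7000 s
robot in T_r: 0.7000·0.0800 = 0.0560 m
braking distance = 0.7000²/(2·1.0000) = 0.2450 m
human closes 0.8000·0.7800 = 0.6240 m
residual clearance needed = 0.2000+0.0150+0.0400 = 0.2550 m
S_min ≈ 0.0560+0.2450+0.6240+0.2550  ⇒  S_min = 59/50 m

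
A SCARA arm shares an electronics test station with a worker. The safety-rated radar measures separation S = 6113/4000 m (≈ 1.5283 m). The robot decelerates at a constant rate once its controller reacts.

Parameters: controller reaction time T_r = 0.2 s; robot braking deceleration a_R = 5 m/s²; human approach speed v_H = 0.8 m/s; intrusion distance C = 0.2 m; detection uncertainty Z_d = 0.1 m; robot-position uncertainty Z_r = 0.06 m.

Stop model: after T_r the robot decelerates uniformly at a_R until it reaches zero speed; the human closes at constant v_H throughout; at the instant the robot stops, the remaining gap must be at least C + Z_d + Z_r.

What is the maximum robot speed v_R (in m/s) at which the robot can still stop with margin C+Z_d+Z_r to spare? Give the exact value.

v_R_max = 37/20 m/s = 1.8500 m/s

collect terms ⇒ (1/10)·v_R² + (9/25)·v_R + (-4033/4000) = 0
  disc = (9/25)² − 4·(1/10)·(-4033/4000) = 5329/10000 ; √disc = 73/100
  v_R = (−(9/25) + 73/100) / (2·(1/10)) = 37/20 m/s
check:
T_s = v_R/a_R = (37/20)/5 = 0.3700 s
robot in T_r: 1.8500·0.2000 = 0.3700 m
robot under decel: 1.8500²/(2·5.0000) = 0.3422 m
person approaches 0.8000·(0.2000+0.3700) = 0.4560 m
C+Z_d+Z_r = 0.2000+0.1000+0.0600 = 0.3600 m
sum ≈ 0.3700+0.3422+0.4560+0.3600 ≈ 1.5283 m = S ✓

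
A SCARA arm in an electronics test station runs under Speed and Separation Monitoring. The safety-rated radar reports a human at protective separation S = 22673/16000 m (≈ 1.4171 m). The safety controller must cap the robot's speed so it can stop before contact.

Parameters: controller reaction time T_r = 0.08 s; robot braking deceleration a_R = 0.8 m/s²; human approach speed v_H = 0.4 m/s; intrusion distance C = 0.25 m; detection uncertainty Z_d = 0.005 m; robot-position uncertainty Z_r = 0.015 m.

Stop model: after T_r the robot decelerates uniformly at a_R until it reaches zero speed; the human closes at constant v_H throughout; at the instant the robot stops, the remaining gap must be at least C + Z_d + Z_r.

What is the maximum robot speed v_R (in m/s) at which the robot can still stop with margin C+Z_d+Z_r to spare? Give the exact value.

quadratic (5/8)·v² + (29/50)·v + (-17841/16000) = 0
  disc = (29/50)² − 4·(5/8)·(-17841/16000) = 499849/160000 ; √disc = 707/400
  v_R = (−(29/50) + 707/400) / (2·(5/8)) = 19/20 m/s
check:
T_s = v_R/a_R = (19/20)/(4/5) = 1.1875 s
robot covers v_R·T_r = 0.9500·0.0800 = 0.0760 m before braking
robot under decel: 0.9500²/(2·0.8000) = 0.5641 m
human over T_r+T_s: 0.4000·(0.0800+1.1875) = 0.5070 m
C+Z_d+Z_r = 0.2500+0.0050+0.0150 = 0.2700 m
sum ≈ 0.0760+0.5641+0.5070+0.2700 ≈ 1.4171 m = S ✓

v_R_max = 19/20 m/s = 0.9500 m/s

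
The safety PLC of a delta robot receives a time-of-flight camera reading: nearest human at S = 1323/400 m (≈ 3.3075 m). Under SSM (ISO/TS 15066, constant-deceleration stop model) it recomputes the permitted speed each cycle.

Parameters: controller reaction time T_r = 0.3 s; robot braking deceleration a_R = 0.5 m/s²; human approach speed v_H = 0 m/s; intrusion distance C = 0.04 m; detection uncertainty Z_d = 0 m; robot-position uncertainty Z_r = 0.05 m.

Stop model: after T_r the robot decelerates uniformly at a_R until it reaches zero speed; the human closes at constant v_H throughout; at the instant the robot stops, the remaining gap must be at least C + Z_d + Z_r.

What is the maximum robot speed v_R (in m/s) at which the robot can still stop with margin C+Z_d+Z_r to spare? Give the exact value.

collect terms ⇒ (1)·v_R² + (3/10)·v_R + (-1287/400) = 0
  disc = (3/10)² − 4·(1)·(-1287/400) = 324/25 ; √disc = 18/5
  v_R = (−(3/10) + 18/5) / (2·(1)) = 33/20 m/s
check:
T_s = v_R/a_R = (33/20)/(1/2) = 3.3000 s
reaction-phase robot travel = 1.6500·0.3000 = 0.4950 m
braking distance = 1.6500²/(2·0.5000) = 2.7225 m
human closes 0.0000·3.6000 = 0.0000 m
margins: 0.0400+0.0000+0.0500 = 0.0900 m
sum ≈ 0.4950+2.7225+0.0000+0.0900 ≈ 3.3075 m = S ✓

v_R_max = 33/20 m/s = 1.6500 m/s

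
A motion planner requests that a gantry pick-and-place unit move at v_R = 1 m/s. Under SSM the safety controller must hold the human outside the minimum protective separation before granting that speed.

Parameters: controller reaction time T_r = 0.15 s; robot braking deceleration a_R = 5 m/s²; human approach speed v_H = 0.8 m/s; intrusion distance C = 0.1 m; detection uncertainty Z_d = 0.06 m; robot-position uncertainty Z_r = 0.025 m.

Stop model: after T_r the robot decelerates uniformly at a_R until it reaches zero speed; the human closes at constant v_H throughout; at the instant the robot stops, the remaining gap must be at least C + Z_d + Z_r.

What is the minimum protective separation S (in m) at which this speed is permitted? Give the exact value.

stop time T_s = 1/5 = 0.2000 s
robot covers v_R·T_r = 1.0000·0.1500 = 0.1500 m before braking
braking distance = 1.0000²/(2·5.0000) = 0.1000 m
human closes 0.8000·0.3500 = 0.2800 m
C+Z_d+Z_r = 0.1000+0.0600+0.0250 = 0.1850 m
S_min ≈ 0.1500+0.1000+0.2800+0.1850  ⇒  S_min = 143/200 m

S_min = 143/200 m = 0.7150 m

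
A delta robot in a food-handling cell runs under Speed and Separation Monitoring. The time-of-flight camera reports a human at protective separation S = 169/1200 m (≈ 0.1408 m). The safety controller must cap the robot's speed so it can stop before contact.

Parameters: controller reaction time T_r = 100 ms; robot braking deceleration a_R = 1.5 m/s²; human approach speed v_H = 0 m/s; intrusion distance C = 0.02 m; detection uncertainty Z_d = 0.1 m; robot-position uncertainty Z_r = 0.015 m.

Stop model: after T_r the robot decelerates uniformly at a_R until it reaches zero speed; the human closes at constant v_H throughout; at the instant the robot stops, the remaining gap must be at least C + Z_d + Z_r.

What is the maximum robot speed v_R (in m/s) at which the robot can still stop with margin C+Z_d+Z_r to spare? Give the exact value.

quadratic (1/3)·v² + (1/10)·v + (-7/1200) = 0
  disc = (1/10)² − 4·(1/3)·(-7/1200) = 4/225 ; √disc = 2/15
  v_R = (−(1/10) + 2/15) / (2·(1/3)) = 1/20 m/s
check:
braking lasts T_s = (1/20)/(3/2) = 0.0333 s
robot in T_r: 0.0500·0.1000 = 0.0050 m
braking distance = 0.0500²/(2·1.5000) = 0.0008 m
person approaches 0.0000·(0.1000+0.0333) = 0.0000 m
margins: 0.0200+0.1000+0.0150 = 0.1350 m
sum ≈ 0.0050+0.0008+0.0000+0.1350 ≈ 0.1408 m = S ✓

v_R_max = 1/20 m/s = 0.0500 m/s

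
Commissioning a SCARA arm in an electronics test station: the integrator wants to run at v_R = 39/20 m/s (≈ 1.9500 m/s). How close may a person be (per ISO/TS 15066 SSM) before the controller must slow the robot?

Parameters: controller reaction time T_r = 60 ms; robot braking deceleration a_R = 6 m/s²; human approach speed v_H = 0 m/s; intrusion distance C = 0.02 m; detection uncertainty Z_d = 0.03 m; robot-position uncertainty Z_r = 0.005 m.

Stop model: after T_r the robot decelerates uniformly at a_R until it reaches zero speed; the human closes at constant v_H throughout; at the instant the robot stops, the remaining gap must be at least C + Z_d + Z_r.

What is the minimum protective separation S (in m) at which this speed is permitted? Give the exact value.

stop time T_s = (39/20)/6 = 0.3250 s
robot in T_r: 1.9500·0.0600 = 0.1170 m
robot under decel: 1.9500²/(2·6.0000) = 0.3169 m
person approaches 0.0000·(0.0600+0.3250) = 0.0000 m
residual clearance needed = 0.0200+0.0300+0.0050 = 0.0550 m
S_min ≈ 0.1170+0.3169+0.0000+0.0550  ⇒  S_min = 3911/8000 m

S_min = 3911/8000 m = 0.4889 m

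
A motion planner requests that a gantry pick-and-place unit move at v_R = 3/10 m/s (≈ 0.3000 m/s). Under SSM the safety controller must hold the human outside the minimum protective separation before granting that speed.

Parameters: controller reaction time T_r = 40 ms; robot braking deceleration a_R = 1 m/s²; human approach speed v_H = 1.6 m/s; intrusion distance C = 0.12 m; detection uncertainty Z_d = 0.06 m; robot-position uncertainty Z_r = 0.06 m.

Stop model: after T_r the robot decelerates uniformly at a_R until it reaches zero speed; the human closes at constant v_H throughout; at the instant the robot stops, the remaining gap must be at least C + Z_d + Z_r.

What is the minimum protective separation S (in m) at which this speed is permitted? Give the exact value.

braking lasts T_s = (3/10)/1 = 0.3000 s
robot covers v_R·T_r = 0.3000·0.0400 = 0.0120 m before braking
robot covers 0.3000·0.3000 − ½·1.0000·0.3000² = 0.0450 m while stopping
person approaches 1.6000·(0.0400+0.3000) = 0.5440 m
residual clearance needed = 0.1200+0.0600+0.0600 = 0.2400 m
S_min ≈ 0.0120+0.0450+0.5440+0.2400  ⇒  S_min = 841/1000 m

S_min = 841/1000 m = 0.8410 m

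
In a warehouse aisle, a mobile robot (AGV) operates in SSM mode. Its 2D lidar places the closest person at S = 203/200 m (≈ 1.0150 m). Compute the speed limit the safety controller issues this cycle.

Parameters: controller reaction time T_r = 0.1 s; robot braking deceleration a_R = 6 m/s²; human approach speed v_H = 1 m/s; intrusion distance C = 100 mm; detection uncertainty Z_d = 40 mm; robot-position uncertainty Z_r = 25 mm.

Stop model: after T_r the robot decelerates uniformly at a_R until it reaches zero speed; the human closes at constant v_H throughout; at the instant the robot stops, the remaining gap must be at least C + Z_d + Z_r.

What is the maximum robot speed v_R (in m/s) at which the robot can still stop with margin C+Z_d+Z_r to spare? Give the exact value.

v_R_max = 9/5 m/s = 1.8000 m/s

at the boundary: (1/12)·v² + (4/15)·v + (-3/4) = 0
  disc = (4/15)² − 4·(1/12)·(-3/4) = 289/900 ; √disc = 17/30
  v_R = (−(4/15) + 17/30) / (2·(1/12)) = 9/5 m/s
check:
stop time T_s = (9/5)/6 = 0.3000 s
reaction-phase robot travel = 1.8000·0.1000 = 0.1800 m
robot covers 1.8000·0.3000 − ½·6.0000·0.3000² = 0.2700 m while stopping
human closes 1.0000·0.4000 = 0.4000 m
residual clearance needed = 0.1000+0.0400+0.0250 = 0.1650 m
sum ≈ 0.1800+0.2700+0.4000+0.1650 ≈ 1.0150 m = S ✓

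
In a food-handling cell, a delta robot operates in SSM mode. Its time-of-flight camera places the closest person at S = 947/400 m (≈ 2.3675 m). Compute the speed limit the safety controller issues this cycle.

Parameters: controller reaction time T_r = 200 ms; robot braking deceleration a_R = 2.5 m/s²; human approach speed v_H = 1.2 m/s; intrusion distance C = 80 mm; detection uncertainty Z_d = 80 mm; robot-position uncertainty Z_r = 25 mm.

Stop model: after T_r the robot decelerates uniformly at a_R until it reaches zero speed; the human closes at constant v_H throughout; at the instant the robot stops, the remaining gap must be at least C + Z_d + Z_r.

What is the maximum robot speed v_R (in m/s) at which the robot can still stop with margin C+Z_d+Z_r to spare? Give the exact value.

v_R_max = 37/20 m/s = 1.8500 m/s

quadratic (1/5)·v² + (17/25)·v + (-777/400) = 0
  disc = (17/25)² − 4·(1/5)·(-777/400) = 5041/2500 ; √disc = 71/50
  v_R = (−(17/25) + 71/50) / (2·(1/5)) = 37/20 m/s
check:
stop time T_s = (37/20)/(5/2) = 0.7400 s
reaction-phase robot travel = 1.8500·0.2000 = 0.3700 m
robot covers 1.8500·0.7400 − ½·2.5000·0.7400² = 0.6845 m while stopping
human over T_r+T_s: 1.2000·(0.2000+0.7400) = 1.1280 m
residual clearance needed = 0.0800+0.0800+0.0250 = 0.1850 m
sum ≈ 0.3700+0.6845+1.1280+0.1850 ≈ 2.3675 m = S ✓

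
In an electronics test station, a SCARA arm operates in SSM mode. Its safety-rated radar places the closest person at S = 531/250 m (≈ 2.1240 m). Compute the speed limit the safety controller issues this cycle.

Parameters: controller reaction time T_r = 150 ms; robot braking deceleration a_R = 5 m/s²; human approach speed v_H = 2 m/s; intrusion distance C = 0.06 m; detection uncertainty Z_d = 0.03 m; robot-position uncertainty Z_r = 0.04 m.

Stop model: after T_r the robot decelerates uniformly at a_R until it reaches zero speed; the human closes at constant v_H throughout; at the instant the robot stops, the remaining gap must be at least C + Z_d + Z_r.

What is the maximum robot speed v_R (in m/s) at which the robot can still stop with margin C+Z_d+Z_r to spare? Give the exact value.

collect terms ⇒ (1/10)·v_R² + (11/20)·v_R + (-847/500) = 0
  disc = (11/20)² − 4·(1/10)·(-847/500) = 9801/10000 ; √disc = 99/100
  v_R = (−(11/20) + 99/100) / (2·(1/10)) = 11/5 m/s
check:
stop time T_s = (11/5)/5 = 0.4400 s
reaction-phase robot travel = 2.2000·0.1500 = 0.3300 m
robot covers 2.2000·0.4400 − ½·5.0000·0.4400² = 0.4840 m while stopping
human closes 2.0000·0.5900 = 1.1800 m
margins: 0.0600+0.0300+0.0400 = 0.1300 m
sum ≈ 0.3300+0.4840+1.1800+0.1300 ≈ 2.1240 m = S ✓

v_R_max = 11/5 m/s = 2.2000 m/s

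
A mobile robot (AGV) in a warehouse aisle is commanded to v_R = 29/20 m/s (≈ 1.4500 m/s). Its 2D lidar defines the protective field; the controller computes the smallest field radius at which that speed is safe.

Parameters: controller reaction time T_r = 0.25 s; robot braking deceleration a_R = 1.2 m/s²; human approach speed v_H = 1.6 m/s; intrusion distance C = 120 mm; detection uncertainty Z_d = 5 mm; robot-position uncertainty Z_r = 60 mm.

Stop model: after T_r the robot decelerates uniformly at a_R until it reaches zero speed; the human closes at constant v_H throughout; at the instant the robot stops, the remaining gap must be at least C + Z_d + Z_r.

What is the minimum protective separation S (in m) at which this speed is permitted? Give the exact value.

T_s = v_R/a_R = (29/20)/(6/5) = 1.2083 s
robot covers v_R·T_r = 1.4500·0.2500 = 0.3625 m before braking
braking distance = 1.4500²/(2·1.2000) = 0.8760 m
person approaches 1.6000·(0.2500+1.2083) = 2.3333 m
residual clearance needed = 0.1200+0.0050+0.0600 = 0.1850 m
S_min ≈ 0.3625+0.8760+2.3333+0.1850  ⇒  S_min = 6011/1600 m

S_min = 6011/1600 m = 3.7569 m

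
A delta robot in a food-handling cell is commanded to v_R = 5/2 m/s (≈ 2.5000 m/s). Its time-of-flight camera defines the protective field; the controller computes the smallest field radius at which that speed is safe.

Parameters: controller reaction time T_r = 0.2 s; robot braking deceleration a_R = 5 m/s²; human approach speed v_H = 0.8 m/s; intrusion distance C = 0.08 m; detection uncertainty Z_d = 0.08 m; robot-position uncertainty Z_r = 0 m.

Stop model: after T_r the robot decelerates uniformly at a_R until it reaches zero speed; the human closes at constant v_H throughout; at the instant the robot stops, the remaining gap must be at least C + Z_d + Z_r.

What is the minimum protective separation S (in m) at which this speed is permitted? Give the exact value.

T_s = v_R/a_R = (5/2)/5 = 0.5000 s
robot covers v_R·T_r = 2.5000·0.2000 = 0.5000 m before braking
robot under decel: 2.5000²/(2·5.0000) = 0.6250 m
human over T_r+T_s: 0.8000·(0.2000+0.5000) = 0.5600 m
C+Z_d+Z_r = 0.0800+0.0800+0.0000 = 0.1600 m
S_min ≈ 0.5000+0.6250+0.5600+0.1600  ⇒  S_min = 369/200 m

S_min = 369/200 m = 1.8450 m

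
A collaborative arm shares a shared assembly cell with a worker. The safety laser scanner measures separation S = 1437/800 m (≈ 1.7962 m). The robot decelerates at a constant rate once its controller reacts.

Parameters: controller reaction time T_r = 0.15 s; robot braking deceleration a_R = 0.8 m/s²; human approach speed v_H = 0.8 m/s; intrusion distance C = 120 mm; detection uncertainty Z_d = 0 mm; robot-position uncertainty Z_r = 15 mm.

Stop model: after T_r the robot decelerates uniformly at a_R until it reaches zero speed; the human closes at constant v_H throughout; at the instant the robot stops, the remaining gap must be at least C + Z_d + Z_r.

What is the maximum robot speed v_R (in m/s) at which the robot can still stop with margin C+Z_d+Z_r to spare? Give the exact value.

v_R_max = 9/10 m/s = 0.9000 m/s

collect terms ⇒ (5/8)·v_R² + (23/20)·v_R + (-1233/800) = 0
  disc = (23/20)² − 4·(5/8)·(-1233/800) = 8281/1600 ; √disc = 91/40
  v_R = (−(23/20) + 91/40) / (2·(5/8)) = 9/10 m/s
check:
stop time T_s = (9/10)/(4/5) = 1.1250 s
reaction-phase robot travel = 0.9000·0.1500 = 0.1350 m
braking distance = 0.9000²/(2·0.8000) = 0.5062 m
person approaches 0.8000·(0.1500+1.1250) = 1.0200 m
residual clearance needed = 0.1200+0.0000+0.0150 = 0.1350 m
sum ≈ 0.1350+0.5062+1.0200+0.1350 ≈ 1.7962 m = S ✓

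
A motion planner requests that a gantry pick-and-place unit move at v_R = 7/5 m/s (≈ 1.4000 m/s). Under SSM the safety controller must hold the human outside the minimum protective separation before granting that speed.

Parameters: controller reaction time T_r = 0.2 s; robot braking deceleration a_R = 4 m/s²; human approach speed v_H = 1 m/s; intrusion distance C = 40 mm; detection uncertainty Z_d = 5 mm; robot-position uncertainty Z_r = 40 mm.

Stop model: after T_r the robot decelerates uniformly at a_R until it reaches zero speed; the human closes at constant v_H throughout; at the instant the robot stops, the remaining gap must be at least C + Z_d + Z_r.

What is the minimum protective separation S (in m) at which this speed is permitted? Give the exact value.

braking lasts T_s = (7/5)/4 = 0.3500 s
robot in T_r: 1.4000·0.2000 = 0.2800 m
robot under decel: 1.4000²/(2·4.0000) = 0.2450 m
human closes 1.0000·0.5500 = 0.5500 m
residual clearance needed = 0.0400+0.0050+0.0400 = 0.0850 m
S_min ≈ 0.2800+0.2450+0.5500+0.0850  ⇒  S_min = 29/25 m

S_min = 29/25 m = 1.1600 m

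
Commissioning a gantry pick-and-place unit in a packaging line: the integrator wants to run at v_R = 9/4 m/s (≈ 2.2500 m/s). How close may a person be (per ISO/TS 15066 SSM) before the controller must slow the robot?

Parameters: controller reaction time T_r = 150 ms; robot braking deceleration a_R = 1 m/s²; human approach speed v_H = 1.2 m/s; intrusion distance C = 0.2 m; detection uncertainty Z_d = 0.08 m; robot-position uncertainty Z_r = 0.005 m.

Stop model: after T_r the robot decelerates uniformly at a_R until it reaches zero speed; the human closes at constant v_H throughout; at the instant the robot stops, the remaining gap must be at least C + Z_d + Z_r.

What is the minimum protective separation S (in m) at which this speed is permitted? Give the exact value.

S_min = 4827/800 m = 6.0338 m

stop time T_s = (9/4)/1 = 2.2500 s
reaction-phase robot travel = 2.2500·0.1500 = 0.3375 m
braking distance = 2.2500²/(2·1.0000) = 2.5312 m
person approaches 1.2000·(0.1500+2.2500) = 2.8800 m
margins: 0.2000+0.0800+0.0050 = 0.2850 m
S_min ≈ 0.3375+2.5312+2.8800+0.2850  ⇒  S_min = 4827/800 m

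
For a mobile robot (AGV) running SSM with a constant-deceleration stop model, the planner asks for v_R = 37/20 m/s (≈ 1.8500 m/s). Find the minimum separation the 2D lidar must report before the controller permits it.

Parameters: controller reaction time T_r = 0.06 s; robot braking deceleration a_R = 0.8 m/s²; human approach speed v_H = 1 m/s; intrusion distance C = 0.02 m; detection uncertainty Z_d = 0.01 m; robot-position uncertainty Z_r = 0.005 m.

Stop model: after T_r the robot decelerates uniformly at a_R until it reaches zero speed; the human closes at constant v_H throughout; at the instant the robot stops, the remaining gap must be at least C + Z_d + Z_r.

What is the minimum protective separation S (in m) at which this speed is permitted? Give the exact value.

S_min = 74521/16000 m = 4.6576 m

T_s = v_R/a_R = (37/20)/(4/5) = 2.3125 s
robot covers v_R·T_r = 1.8500·0.0600 = 0.1110 m before braking
robot under decel: 1.8500²/(2·0.8000) = 2.1391 m
human closes 1.0000·2.3725 = 2.3725 m
C+Z_d+Z_r = 0.0200+0.0100+0.0050 = 0.0350 m
S_min ≈ 0.1110+2.1391+2.3725+0.0350  ⇒  S_min = 74521/16000 m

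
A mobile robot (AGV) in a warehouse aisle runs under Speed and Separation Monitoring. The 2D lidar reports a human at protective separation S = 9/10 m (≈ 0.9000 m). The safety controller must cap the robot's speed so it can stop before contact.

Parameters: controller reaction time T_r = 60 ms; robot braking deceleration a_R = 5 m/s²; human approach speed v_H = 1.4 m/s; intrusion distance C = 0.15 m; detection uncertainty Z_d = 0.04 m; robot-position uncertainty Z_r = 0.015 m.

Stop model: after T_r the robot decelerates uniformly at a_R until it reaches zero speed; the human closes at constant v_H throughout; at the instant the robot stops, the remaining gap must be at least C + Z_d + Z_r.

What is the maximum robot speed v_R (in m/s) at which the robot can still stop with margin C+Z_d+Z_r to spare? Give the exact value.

quadratic (1/10)·v² + (17/50)·v + (-611/1000) = 0
  disc = (17/50)² − 4·(1/10)·(-611/1000) = 9/25 ; √disc = 3/5
  v_R = (−(17/50) + 3/5) / (2·(1/10)) = 13/10 m/s
check:
T_s = v_R/a_R = (13/10)/5 = 0.2600 s
robot in T_r: 1.3000·0.0600 = 0.0780 m
robot under decel: 1.3000²/(2·5.0000) = 0.1690 m
human closes 1.4000·0.3200 = 0.4480 m
margins: 0.1500+0.0400+0.0150 = 0.2050 m
sum ≈ 0.0780+0.1690+0.4480+0.2050 ≈ 0.9000 m = S ✓

v_R_max = 13/10 m/s = 1.3000 m/s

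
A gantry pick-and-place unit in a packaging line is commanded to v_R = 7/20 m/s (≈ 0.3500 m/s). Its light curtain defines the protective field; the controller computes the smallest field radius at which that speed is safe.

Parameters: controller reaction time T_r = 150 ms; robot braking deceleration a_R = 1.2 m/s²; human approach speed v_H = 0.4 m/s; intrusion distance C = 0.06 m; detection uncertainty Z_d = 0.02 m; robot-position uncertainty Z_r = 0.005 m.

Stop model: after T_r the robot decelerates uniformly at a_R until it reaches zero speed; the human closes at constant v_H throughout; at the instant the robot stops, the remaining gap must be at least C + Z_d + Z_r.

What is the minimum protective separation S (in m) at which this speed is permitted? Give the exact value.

S_min = 1753/4800 m = 0.3652 m

braking lasts T_s = (7/20)/(6/5) = 0.2917 s
robot in T_r: 0.3500·0.1500 = 0.0525 m
robot under decel: 0.3500²/(2·1.2000) = 0.0510 m
human closes 0.4000·0.4417 = 0.1767 m
C+Z_d+Z_r = 0.0600+0.0200+0.0050 = 0.0850 m
S_min ≈ 0.0525+0.0510+0.1767+0.0850  ⇒  S_min = 1753/4800 m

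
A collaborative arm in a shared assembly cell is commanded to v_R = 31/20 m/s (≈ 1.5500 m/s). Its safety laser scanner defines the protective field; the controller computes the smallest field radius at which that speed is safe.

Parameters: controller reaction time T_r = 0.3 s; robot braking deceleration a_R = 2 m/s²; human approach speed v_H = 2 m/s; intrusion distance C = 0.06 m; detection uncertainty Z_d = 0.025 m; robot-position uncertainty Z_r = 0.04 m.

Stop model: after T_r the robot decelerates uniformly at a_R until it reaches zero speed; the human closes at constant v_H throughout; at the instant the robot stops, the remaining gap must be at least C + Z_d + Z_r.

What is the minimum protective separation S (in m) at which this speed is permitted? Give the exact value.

S_min = 1069/320 m = 3.3406 m

T_s = v_R/a_R = (31/20)/2 = 0.7750 s
robot in T_r: 1.5500·0.3000 = 0.4650 m
robot covers 1.5500·0.7750 − ½·2.0000·0.7750² = 0.6006 m while stopping
human closes 2.0000·1.0750 = 2.1500 m
C+Z_d+Z_r = 0.0600+0.0250+0.0400 = 0.1250 m
S_min ≈ 0.4650+0.6006+2.1500+0.1250  ⇒  S_min = 1069/320 m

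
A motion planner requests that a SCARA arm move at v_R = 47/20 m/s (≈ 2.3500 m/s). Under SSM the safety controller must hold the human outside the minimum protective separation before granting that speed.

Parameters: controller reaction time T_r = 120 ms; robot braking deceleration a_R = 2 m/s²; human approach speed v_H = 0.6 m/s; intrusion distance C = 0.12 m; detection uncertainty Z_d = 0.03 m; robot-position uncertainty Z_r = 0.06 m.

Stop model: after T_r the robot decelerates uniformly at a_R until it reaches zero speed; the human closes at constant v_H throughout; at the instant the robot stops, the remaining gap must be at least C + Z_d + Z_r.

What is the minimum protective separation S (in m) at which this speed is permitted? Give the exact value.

T_s = v_R/a_R = (47/20)/2 = 1.1750 s
robot in T_r: 2.3500·0.1200 = 0.2820 m
robot under decel: 2.3500²/(2·2.0000) = 1.3806 m
human over T_r+T_s: 0.6000·(0.1200+1.1750) = 0.7770 m
residual clearance needed = 0.1200+0.0300+0.0600 = 0.2100 m
S_min ≈ 0.2820+1.3806+0.7770+0.2100  ⇒  S_min = 21197/8000 m

S_min = 21197/8000 m = 2.6496 m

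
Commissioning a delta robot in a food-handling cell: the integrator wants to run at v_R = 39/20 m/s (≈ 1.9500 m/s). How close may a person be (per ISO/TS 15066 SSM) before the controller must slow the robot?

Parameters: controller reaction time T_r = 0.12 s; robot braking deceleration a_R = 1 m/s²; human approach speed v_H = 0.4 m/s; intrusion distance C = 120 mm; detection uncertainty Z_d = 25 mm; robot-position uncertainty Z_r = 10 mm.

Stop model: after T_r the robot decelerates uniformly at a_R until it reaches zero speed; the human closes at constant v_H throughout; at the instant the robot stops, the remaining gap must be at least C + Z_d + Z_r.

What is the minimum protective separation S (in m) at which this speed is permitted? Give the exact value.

S_min = 12473/4000 m = 3.1183 m

braking lasts T_s = (39/20)/1 = 1.9500 s
robot covers v_R·T_r = 1.9500·0.1200 = 0.2340 m before braking
robot covers 1.9500·1.9500 − ½·1.0000·1.9500² = 1.9013 m while stopping
person approaches 0.4000·(0.1200+1.9500) = 0.8280 m
C+Z_d+Z_r = 0.1200+0.0250+0.0100 = 0.1550 m
S_min ≈ 0.2340+1.9013+0.8280+0.1550  ⇒  S_min = 12473/4000 m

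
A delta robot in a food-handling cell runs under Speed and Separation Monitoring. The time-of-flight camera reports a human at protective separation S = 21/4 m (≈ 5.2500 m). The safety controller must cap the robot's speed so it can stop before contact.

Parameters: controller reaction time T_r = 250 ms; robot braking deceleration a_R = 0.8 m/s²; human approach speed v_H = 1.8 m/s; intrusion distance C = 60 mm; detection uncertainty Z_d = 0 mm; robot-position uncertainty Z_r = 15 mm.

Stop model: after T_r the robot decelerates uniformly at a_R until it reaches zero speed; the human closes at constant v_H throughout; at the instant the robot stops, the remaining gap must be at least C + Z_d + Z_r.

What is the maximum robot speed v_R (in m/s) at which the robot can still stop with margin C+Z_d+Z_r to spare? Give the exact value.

v_R_max = 7/5 m/s = 1.4000 m/s

at the boundary: (5/8)·v² + (5/2)·v + (-189/40) = 0
  disc = (5/2)² − 4·(5/8)·(-189/40) = 289/16 ; √disc = 17/4
  v_R = (−(5/2) + 17/4) / (2·(5/8)) = 7/5 m/s
check:
braking lasts T_s = (7/5)/(4/5) = 1.7500 s
robot covers v_R·T_r = 1.4000·0.2500 = 0.3500 m before braking
braking distance = 1.4000²/(2·0.8000) = 1.2250 m
human over T_r+T_s: 1.8000·(0.2500+1.7500) = 3.6000 m
margins: 0.0600+0.0000+0.0150 = 0.0750 m
sum ≈ 0.3500+1.2250+3.6000+0.0750 ≈ 5.2500 m = S ✓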